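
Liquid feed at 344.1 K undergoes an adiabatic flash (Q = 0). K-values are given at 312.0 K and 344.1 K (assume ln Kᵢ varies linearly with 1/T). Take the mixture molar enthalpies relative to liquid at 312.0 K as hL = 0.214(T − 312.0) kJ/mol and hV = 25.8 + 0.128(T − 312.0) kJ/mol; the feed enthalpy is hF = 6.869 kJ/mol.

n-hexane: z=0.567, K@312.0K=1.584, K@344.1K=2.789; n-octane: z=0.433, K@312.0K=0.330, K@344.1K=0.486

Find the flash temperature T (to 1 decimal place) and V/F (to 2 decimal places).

T = 315.4 K, V/F = 0.24

Adiabatic flash: solve Rachford–Rice at each trial T, then check hF = ψ·hV(T) + (1−ψ)·hL(T).
  T = 312.0 K: K = (1.584, 0.330), RR gives ψ = 0.105, H_out = 2.705 kJ/mol
  T = 344.1 K: K = (2.789, 0.486), RR gives ψ = 0.861, H_out = 26.708 kJ/mol
  T = 328.1 K: K = (2.133, 0.405), RR gives ψ = 0.570, H_out = 17.363 kJ/mol
  T = 320.1 K: K = (1.847, 0.367), RR gives ψ = 0.384, H_out = 11.365 kJ/mol
  T = 316.1 K: K = (1.714, 0.348), RR gives ψ = 0.263, H_out = 7.575 kJ/mol
  T = 314.1 K: K = (1.650, 0.339), RR gives ψ = 0.192, H_out = 5.356 kJ/mol
  T = 315.1 K: K = (1.681, 0.344), RR gives ψ = 0.229, H_out = 6.499 kJ/mol
Linear interpolation between T = 315.1 (H_out = 6.499) and T = 316.1 (H_out = 7.575) on hF = 6.869 gives T ≈ 315.4 K, at which ψ = 0.24.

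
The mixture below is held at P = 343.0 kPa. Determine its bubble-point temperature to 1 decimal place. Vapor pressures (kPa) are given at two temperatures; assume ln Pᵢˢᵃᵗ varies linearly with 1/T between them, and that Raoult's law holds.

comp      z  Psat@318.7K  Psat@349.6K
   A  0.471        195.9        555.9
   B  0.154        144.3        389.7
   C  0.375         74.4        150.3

T = 346.3 K

Bubble-point temperature: ΣzᵢPᵢˢᵃᵗ(T) = P. Interpolate ln Pᵢˢᵃᵗ = aᵢ + bᵢ/T.
  T = 318.7 K: ΣzᵢPᵢˢᵃᵗ = 142.39 kPa
  T = 349.6 K: ΣzᵢPᵢˢᵃᵗ = 378.21 kPa
  T = 334.1 K: ΣzᵢPᵢˢᵃᵗ = 236.52 kPa
  T = 341.9 K: ΣzᵢPᵢˢᵃᵗ = 301.01 kPa
  T = 345.8 K: ΣzᵢPᵢˢᵃᵗ = 338.30 kPa
  T = 347.7 K: ΣzᵢPᵢˢᵃᵗ = 357.80 kPa
Interpolating between 345.8 K and 347.7 K gives T ≈ 346.3 K.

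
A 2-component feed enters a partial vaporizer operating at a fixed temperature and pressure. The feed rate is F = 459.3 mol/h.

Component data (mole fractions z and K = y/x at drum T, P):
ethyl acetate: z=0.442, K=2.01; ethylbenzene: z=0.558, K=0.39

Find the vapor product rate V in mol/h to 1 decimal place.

Let ψ = V/F and solve Σ zᵢ(Kᵢ−1)/(1+ψ(Kᵢ−1)) = 0.
Feasibility: ΣzᵢKᵢ = 1.106, Σzᵢ/Kᵢ = 1.651 — both > 1, two phases present.
Iterate (Newton) starting at ψ = 0.5:
  ψ = 0.500: g = -0.1931, g' = -0.629 → ψ = 0.193
  ψ = 0.193: g = -0.0122, g' = -0.583 → ψ = 0.172
Converged at ψ = 0.172.
Then V = ψ·F = 0.1721·459.3 = 79.1 mol/h and L = F − V = 380.2 mol/h.

V = 79.1 mol/h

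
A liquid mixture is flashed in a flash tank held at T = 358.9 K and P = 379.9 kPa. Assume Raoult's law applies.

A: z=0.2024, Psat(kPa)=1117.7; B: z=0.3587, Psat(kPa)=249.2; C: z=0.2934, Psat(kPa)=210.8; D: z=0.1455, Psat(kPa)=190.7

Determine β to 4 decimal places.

Raoult's law: Kᵢ = Pᵢˢᵃᵗ/P = Pᵢˢᵃᵗ/379.9.
  K_A = 1117.7/379.9 = 2.942090, K_B = 249.2/379.9 = 0.655962, K_C = 210.8/379.9 = 0.554883, K_D = 190.7/379.9 = 0.501974
Let β = V/F and solve Σ zᵢ(Kᵢ−1)/(1+β(Kᵢ−1)) = 0.
g(0) = ΣzᵢKᵢ − 1 = 0.0666 and g(1) = 1 − Σzᵢ/Kᵢ = -0.4342, so a root lies in (0, 1).
Iterate (Newton) starting at β = 0.3:
  β = 0.3000: g = -0.12515, g' = -0.4849 → β = 0.0419
  β = 0.0419: g = 0.03121, g' = -0.7946 → β = 0.0812
  β = 0.0812: g = 0.00159, g' = -0.7163 → β = 0.0834
Converged at β = 0.0834.

β = 0.0834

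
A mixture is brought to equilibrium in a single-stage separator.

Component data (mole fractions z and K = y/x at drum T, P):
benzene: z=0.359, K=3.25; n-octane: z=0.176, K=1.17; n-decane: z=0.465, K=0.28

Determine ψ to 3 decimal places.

ψ = 0.383

Let ψ = V/F and solve Σ zᵢ(Kᵢ−1)/(1+ψ(Kᵢ−1)) = 0.
Check two-phase: ΣzᵢKᵢ = 1.503 > 1 and Σzᵢ/Kᵢ = 1.922 > 1, so g(0) = 0.503 > 0 and g(1) = -0.922 < 0.
Iterate (Newton) starting at ψ = 0.5:
  ψ = 0.500: g = -0.1154, g' = -0.995 → ψ = 0.384
  ψ = 0.384: g = -0.0013, g' = -0.988 → ψ = 0.383
Converged at ψ = 0.383.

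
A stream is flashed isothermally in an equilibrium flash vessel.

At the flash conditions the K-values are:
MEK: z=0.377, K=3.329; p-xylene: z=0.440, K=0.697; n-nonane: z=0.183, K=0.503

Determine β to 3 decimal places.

β = 0.755

Let β = V/F and solve Σ zᵢ(Kᵢ−1)/(1+β(Kᵢ−1)) = 0.
Check two-phase: ΣzᵢKᵢ = 1.654 > 1 and Σzᵢ/Kᵢ = 1.108 > 1, so g(0) = 0.654 > 0 and g(1) = -0.108 < 0.
Newton iteration, β⁰ = 0.49:
  β = 0.490: g = 0.1333, g' = -0.581 → β = 0.719
  β = 0.719: g = 0.0161, g' = -0.461 → β = 0.754
  β = 0.754: g = 0.0002, g' = -0.453 → β = 0.755
Converged at β = 0.755.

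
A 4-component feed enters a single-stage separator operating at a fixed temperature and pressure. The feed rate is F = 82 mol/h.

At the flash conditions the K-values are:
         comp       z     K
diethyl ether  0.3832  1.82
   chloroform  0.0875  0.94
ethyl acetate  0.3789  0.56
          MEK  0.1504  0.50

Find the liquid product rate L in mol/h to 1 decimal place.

L = 66.0 mol/h

Rachford–Rice: g(ψ) = Σ zᵢ(Kᵢ−1)/(1+ψ(Kᵢ−1)) = 0.
Check two-phase: ΣzᵢKᵢ = 1.0671 > 1 and Σzᵢ/Kᵢ = 1.2810 > 1, so g(0) = 0.0671 > 0 and g(1) = -0.2810 < 0.
Newton–Raphson from ψ = 0.5:
  ψ = 0.5000: g = -0.09656, g' = -0.3174 → ψ = 0.1957
  ψ = 0.1957: g = -0.00033, g' = -0.3257 → ψ = 0.1947
Converged at ψ = 0.1947.
Then V = ψ·F = 0.1947·82 = 16.0 mol/h and L = F − V = 66.0 mol/h.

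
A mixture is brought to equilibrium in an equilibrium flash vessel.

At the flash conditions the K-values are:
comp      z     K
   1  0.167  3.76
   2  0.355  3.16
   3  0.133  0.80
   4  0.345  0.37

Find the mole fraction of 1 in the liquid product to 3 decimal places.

x_1 = 0.054

Material balance + equilibrium reduce to Σ zᵢ(Kᵢ−1)/(1+β(Kᵢ−1)) = 0.
g(0) = ΣzᵢKᵢ − 1 = 0.984 and g(1) = 1 − Σzᵢ/Kᵢ = -0.255, so a root lies in (0, 1).
Newton iteration, β⁰ = 0.56:
  β = 0.560: g = 0.1623, g' = -0.869 → β = 0.747
  β = 0.747: g = 0.0023, g' = -0.874 → β = 0.749
Converged at β = 0.749.
Compositions from xᵢ = zᵢ/(1+β(Kᵢ−1)), yᵢ = Kᵢxᵢ:
  1: x = 0.054, y = 0.205
  2: x = 0.136, y = 0.428
  3: x = 0.156, y = 0.125
  4: x = 0.654, y = 0.242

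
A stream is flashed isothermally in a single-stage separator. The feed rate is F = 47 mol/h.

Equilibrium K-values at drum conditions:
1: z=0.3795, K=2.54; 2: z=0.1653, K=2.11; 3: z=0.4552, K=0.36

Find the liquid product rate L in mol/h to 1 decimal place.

L = 22.3 mol/h

Rachford–Rice: g(V/F) = Σ zᵢ(Kᵢ−1)/(1+V/F(Kᵢ−1)) = 0.
Feasibility: ΣzᵢKᵢ = 1.4766, Σzᵢ/Kᵢ = 1.4922 — both > 1, two phases present.
Iterate (Newton) starting at V/F = 0.31:
  V/F = 0.3100: g = 0.16866, g' = -0.8152 → V/F = 0.5169
  V/F = 0.5169: g = 0.00666, g' = -0.7776 → V/F = 0.5254
Converged at V/F = 0.5254.
Then V = V/F·F = 0.5254·47 = 24.7 mol/h and L = F − V = 22.3 mol/h.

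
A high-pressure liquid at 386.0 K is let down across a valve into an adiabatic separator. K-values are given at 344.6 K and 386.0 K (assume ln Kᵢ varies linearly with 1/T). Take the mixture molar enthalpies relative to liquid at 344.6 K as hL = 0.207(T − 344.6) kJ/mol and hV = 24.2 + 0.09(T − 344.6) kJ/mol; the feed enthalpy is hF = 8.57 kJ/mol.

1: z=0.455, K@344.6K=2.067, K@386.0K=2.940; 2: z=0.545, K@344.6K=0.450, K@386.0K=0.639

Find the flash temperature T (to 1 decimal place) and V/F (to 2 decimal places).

Adiabatic flash: solve Rachford–Rice at each trial T, then check hF = ψ·hV(T) + (1−ψ)·hL(T).
  T = 344.6 K: K = (2.067, 0.450), RR gives ψ = 0.316, H_out = 7.659 kJ/mol
  T = 386.0 K: K = (2.940, 0.639), RR gives ψ = 0.979, H_out = 27.528 kJ/mol
  T = 365.3 K: K = (2.490, 0.542), RR gives ψ = 0.627, H_out = 17.935 kJ/mol
  T = 355.0 K: K = (2.276, 0.495), RR gives ψ = 0.474, H_out = 13.052 kJ/mol
  T = 349.8 K: K = (2.170, 0.472), RR gives ψ = 0.397, H_out = 10.437 kJ/mol
  T = 347.2 K: K = (2.118, 0.461), RR gives ψ = 0.357, H_out = 9.072 kJ/mol
  T = 345.9 K: K = (2.093, 0.456), RR gives ψ = 0.337, H_out = 8.372 kJ/mol
Linear interpolation between T = 345.9 (H_out = 8.372) and T = 347.2 (H_out = 9.072) on hF = 8.57 gives T ≈ 346.3 K, at which ψ = 0.34.

T = 346.3 K, V/F = 0.34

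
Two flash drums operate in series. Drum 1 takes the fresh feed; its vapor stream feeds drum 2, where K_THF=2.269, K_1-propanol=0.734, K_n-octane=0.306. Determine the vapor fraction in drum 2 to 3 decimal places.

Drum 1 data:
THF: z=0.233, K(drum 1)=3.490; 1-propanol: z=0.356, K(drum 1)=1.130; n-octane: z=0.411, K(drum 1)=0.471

V/F (drum 2) = 0.275

Drum 1:
Rachford–Rice: g(ψ₁) = Σ zᵢ(Kᵢ−1)/(1+ψ₁(Kᵢ−1)) = 0.
Feasibility: ΣzᵢKᵢ = 1.409, Σzᵢ/Kᵢ = 1.254 — both > 1, two phases present.
Iterate (Newton) starting at ψ₁ = 0.5:
  ψ₁ = 0.500: g = 0.0063, g' = -0.505 → ψ₁ = 0.512
Converged at ψ₁ = 0.512.
Drum-1 compositions:
  THF: x = 0.102, y = 0.357
  1-propanol: x = 0.334, y = 0.377
  n-octane: x = 0.564, y = 0.266
Drum-2 feed = drum-1 vapor: z₂ = (0.3573, 0.3772, 0.2656).
Drum 2:
Material balance + equilibrium reduce to Σ zᵢ(Kᵢ−1)/(1+ψ₂(Kᵢ−1)) = 0.
Feasibility: ΣzᵢKᵢ = 1.169, Σzᵢ/Kᵢ = 1.539 — both > 1, two phases present.
Newton iteration, ψ₂⁰ = 0.55:
  ψ₂ = 0.550: g = -0.1486, g' = -0.571 → ψ₂ = 0.290
  ψ₂ = 0.290: g = -0.0079, g' = -0.539 → ψ₂ = 0.275
Converged at ψ₂ = 0.275.
  THF: x = 0.265, y = 0.601
  1-propanol: x = 0.407, y = 0.299
  n-octane: x = 0.328, y = 0.100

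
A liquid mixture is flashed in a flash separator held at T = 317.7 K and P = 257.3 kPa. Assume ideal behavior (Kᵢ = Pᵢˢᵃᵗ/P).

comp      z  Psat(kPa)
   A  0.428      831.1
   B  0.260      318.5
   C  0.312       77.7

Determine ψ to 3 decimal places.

Raoult's law: Kᵢ = Pᵢˢᵃᵗ/P = Pᵢˢᵃᵗ/257.3.
  K_A = 831.1/257.3 = 3.23008, K_B = 318.5/257.3 = 1.23785, K_C = 77.7/257.3 = 0.30198
Iterate (Newton) starting at ψ = 0.5:
  ψ = 0.500: g = 0.1720, g' = -0.846 → ψ = 0.703
  ψ = 0.703: g = -0.0031, g' = -0.920 → ψ = 0.700
Converged at ψ = 0.700.

ψ = 0.700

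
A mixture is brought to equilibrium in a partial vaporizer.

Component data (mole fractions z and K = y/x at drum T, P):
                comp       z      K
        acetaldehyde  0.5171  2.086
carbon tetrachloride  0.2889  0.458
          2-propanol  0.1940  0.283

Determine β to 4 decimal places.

β = 0.3945

Material balance + equilibrium reduce to Σ zᵢ(Kᵢ−1)/(1+β(Kᵢ−1)) = 0.
Feasibility: ΣzᵢKᵢ = 1.2659, Σzᵢ/Kᵢ = 1.5642 — both > 1, two phases present.
Iterate (Newton) starting at β = 0.5:
  β = 0.5000: g = -0.06768, g' = -0.6582 → β = 0.3972
  β = 0.3972: g = -0.00168, g' = -0.6305 → β = 0.3945
Converged at β = 0.3945.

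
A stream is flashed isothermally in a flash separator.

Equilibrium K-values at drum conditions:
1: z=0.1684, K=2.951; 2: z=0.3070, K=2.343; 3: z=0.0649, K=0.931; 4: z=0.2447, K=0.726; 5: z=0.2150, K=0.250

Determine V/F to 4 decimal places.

Material balance + equilibrium reduce to Σ zᵢ(Kᵢ−1)/(1+V/F(Kᵢ−1)) = 0.
g(0) = ΣzᵢKᵢ − 1 = 0.5081 and g(1) = 1 − Σzᵢ/Kᵢ = -0.4549, so a root lies in (0, 1).
Newton iteration, V/F⁰ = 0.5:
  V/F = 0.5000: g = 0.07265, g' = -0.6970 → V/F = 0.6042
  V/F = 0.6042: g = -0.00151, g' = -0.7349 → V/F = 0.6022
Converged at V/F = 0.6022.

V/F = 0.6022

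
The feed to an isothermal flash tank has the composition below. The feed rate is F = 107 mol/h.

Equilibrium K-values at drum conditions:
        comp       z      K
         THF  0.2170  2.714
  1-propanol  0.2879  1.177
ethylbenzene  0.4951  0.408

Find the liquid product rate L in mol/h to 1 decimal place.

L = 86.7 mol/h

Newton iteration, ψ⁰ = 0.5:
  ψ = 0.5000: g = -0.16923, g' = -0.5426 → ψ = 0.1881
  ψ = 0.1881: g = 0.00075, g' = -0.5927 → ψ = 0.1894
Converged at ψ = 0.1894.
Then V = ψ·F = 0.1894·107 = 20.3 mol/h and L = F − V = 86.7 mol/h.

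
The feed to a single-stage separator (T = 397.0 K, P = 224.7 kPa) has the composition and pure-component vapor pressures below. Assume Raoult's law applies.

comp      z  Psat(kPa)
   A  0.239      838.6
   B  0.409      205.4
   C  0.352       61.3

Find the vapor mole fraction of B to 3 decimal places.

Raoult's law: Kᵢ = Pᵢˢᵃᵗ/P = Pᵢˢᵃᵗ/224.7.
  K_A = 838.6/224.7 = 3.73209, K_B = 205.4/224.7 = 0.91411, K_C = 61.3/224.7 = 0.27281
Iterate (Newton) starting at ψ = 0.59:
  ψ = 0.590: g = -0.2353, g' = -0.836 → ψ = 0.308
  ψ = 0.308: g = -0.0117, g' = -0.838 → ψ = 0.294
  ψ = 0.294: g = 0.0001, g' = -0.852 → ψ = 0.295
Converged at ψ = 0.295.
Compositions from xᵢ = zᵢ/(1+ψ(Kᵢ−1)), yᵢ = Kᵢxᵢ:
  A: x = 0.132, y = 0.494
  B: x = 0.420, y = 0.384
  C: x = 0.448, y = 0.122

y_B = 0.384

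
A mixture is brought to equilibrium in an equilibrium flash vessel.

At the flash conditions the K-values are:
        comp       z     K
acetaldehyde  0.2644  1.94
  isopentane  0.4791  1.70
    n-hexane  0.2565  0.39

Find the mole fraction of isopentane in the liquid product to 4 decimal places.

x_isopentane = 0.2953

Rachford–Rice: g(ψ) = Σ zᵢ(Kᵢ−1)/(1+ψ(Kᵢ−1)) = 0.
g(0) = ΣzᵢKᵢ − 1 = 0.4274 and g(1) = 1 − Σzᵢ/Kᵢ = -0.0758, so a root lies in (0, 1).
Newton–Raphson from ψ = 0.5:
  ψ = 0.5000: g = 0.19236, g' = -0.4345 → ψ = 0.9427
  ψ = 0.9427: g = -0.03438, g' = -0.6794 → ψ = 0.8921
  ψ = 0.8921: g = -0.00163, g' = -0.6174 → ψ = 0.8895
Converged at ψ = 0.8894.
Compositions from xᵢ = zᵢ/(1+ψ(Kᵢ−1)), yᵢ = Kᵢxᵢ:
  acetaldehyde: x = 0.1440, y = 0.2794
  isopentane: x = 0.2953, y = 0.5019
  n-hexane: x = 0.5607, y = 0.2187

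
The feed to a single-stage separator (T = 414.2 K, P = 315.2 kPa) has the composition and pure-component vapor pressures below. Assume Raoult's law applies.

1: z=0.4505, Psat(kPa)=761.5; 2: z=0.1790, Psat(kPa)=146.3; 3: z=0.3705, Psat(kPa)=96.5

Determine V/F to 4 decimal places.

Raoult's law: Kᵢ = Pᵢˢᵃᵗ/P = Pᵢˢᵃᵗ/315.2.
  K_1 = 761.5/315.2 = 2.415926, K_2 = 146.3/315.2 = 0.464150, K_3 = 96.5/315.2 = 0.306155
Rachford–Rice: g(V/F) = Σ zᵢ(Kᵢ−1)/(1+V/F(Kᵢ−1)) = 0.
Check two-phase: ΣzᵢKᵢ = 1.2849 > 1 and Σzᵢ/Kᵢ = 1.7823 > 1, so g(0) = 0.2849 > 0 and g(1) = -0.7823 < 0.
Newton–Raphson from V/F = 0.5:
  V/F = 0.5000: g = -0.15118, g' = -0.8237 → V/F = 0.3165
  V/F = 0.3165: g = -0.00441, g' = -0.7981 → V/F = 0.3109
Converged at V/F = 0.3109.

V/F = 0.3109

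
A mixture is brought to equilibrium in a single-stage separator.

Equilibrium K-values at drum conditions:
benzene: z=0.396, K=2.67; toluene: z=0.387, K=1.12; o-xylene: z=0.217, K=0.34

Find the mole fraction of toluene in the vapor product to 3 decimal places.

Let ψ = V/F and solve Σ zᵢ(Kᵢ−1)/(1+ψ(Kᵢ−1)) = 0.
g(0) = ΣzᵢKᵢ − 1 = 0.565 and g(1) = 1 − Σzᵢ/Kᵢ = -0.132, so a root lies in (0, 1).
Newton iteration, ψ⁰ = 0.5:
  ψ = 0.500: g = 0.1904, g' = -0.544 → ψ = 0.850
  ψ = 0.850: g = -0.0110, g' = -0.684 → ψ = 0.834
Converged at ψ = 0.834.
Compositions from xᵢ = zᵢ/(1+ψ(Kᵢ−1)), yᵢ = Kᵢxᵢ:
  benzene: x = 0.165, y = 0.442
  toluene: x = 0.352, y = 0.394
  o-xylene: x = 0.483, y = 0.164

y_toluene = 0.394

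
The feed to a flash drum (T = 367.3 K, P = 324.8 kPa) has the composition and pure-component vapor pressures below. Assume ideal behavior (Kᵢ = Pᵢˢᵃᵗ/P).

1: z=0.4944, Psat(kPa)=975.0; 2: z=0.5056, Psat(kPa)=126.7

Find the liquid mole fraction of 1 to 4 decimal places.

Raoult's law: Kᵢ = Pᵢˢᵃᵗ/P = Pᵢˢᵃᵗ/324.8.
  K_1 = 975.0/324.8 = 3.001847, K_2 = 126.7/324.8 = 0.390086
Rachford–Rice: g(V/F) = Σ zᵢ(Kᵢ−1)/(1+V/F(Kᵢ−1)) = 0.
Feasibility: ΣzᵢKᵢ = 1.6813, Σzᵢ/Kᵢ = 1.4608 — both > 1, two phases present.
Binary case is linear: z₁(K₁−1)(1+V/F(K₂−1)) + z₂(K₂−1)(1+V/F(K₁−1)) = 0
⇒ V/F = [z₁(K₁−1)+z₂(K₂−1)] / [−(K₁−1)(K₂−1)] = 0.68134/1.22095 = 0.5580
Compositions from xᵢ = zᵢ/(1+V/F(Kᵢ−1)), yᵢ = Kᵢxᵢ:
  1: x = 0.2335, y = 0.7010
  2: x = 0.7665, y = 0.2990

x_1 = 0.2335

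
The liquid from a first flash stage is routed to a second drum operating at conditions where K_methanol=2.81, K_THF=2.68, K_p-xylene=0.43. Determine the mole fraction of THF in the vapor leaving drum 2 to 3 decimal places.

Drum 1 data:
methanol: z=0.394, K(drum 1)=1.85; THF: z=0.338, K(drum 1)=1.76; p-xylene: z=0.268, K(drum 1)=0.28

Drum 1:
Rachford–Rice: g(ψ₁) = Σ zᵢ(Kᵢ−1)/(1+ψ₁(Kᵢ−1)) = 0.
Feasibility: ΣzᵢKᵢ = 1.399, Σzᵢ/Kᵢ = 1.362 — both > 1, two phases present.
Newton–Raphson from ψ₁ = 0.47:
  ψ₁ = 0.470: g = 0.1369, g' = -0.569 → ψ₁ = 0.711
  ψ₁ = 0.711: g = -0.0196, g' = -0.776 → ψ₁ = 0.685
Converged at ψ₁ = 0.685.
Drum-1 compositions:
  methanol: x = 0.249, y = 0.461
  THF: x = 0.222, y = 0.391
  p-xylene: x = 0.529, y = 0.148
Drum-2 feed = drum-1 liquid: z₂ = (0.2490, 0.2223, 0.5287).
Drum 2:
Material balance + equilibrium reduce to Σ zᵢ(Kᵢ−1)/(1+ψ₂(Kᵢ−1)) = 0.
Check two-phase: ΣzᵢKᵢ = 1.523 > 1 and Σzᵢ/Kᵢ = 1.401 > 1, so g(0) = 0.523 > 0 and g(1) = -0.401 < 0.
Iterate (Newton) starting at ψ₂ = 0.32:
  ψ₂ = 0.320: g = 0.1598, g' = -0.849 → ψ₂ = 0.508
  ψ₂ = 0.508: g = 0.0121, g' = -0.744 → ψ₂ = 0.524
Converged at ψ₂ = 0.524.
  methanol: x = 0.128, y = 0.359
  THF: x = 0.118, y = 0.317
  p-xylene: x = 0.754, y = 0.324

y_THF (drum 2) = 0.317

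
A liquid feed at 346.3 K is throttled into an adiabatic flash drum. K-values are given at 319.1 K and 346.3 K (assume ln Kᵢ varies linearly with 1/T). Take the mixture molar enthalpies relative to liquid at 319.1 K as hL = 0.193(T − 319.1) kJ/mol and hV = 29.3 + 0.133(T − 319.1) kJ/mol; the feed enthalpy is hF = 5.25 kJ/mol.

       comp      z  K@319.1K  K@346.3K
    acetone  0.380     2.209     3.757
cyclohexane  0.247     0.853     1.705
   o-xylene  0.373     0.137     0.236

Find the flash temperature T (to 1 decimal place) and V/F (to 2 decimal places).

T = 320.7 K, V/F = 0.17

Adiabatic flash: solve Rachford–Rice at each trial T, then check hF = ψ·hV(T) + (1−ψ)·hL(T).
  T = 319.1 K: K = (2.209, 0.853, 0.137), RR gives ψ = 0.127, H_out = 3.712 kJ/mol
  T = 346.3 K: K = (3.757, 1.705, 0.236), RR gives ψ = 0.592, H_out = 21.643 kJ/mol
  T = 332.7 K: K = (2.912, 1.223, 0.182), RR gives ψ = 0.409, H_out = 14.263 kJ/mol
  T = 325.9 K: K = (2.544, 1.025, 0.158), RR gives ψ = 0.286, H_out = 9.564 kJ/mol
  T = 322.5 K: K = (2.372, 0.936, 0.147), RR gives ψ = 0.212, H_out = 6.815 kJ/mol
  T = 320.8 K: K = (2.290, 0.894, 0.142), RR gives ψ = 0.171, H_out = 5.313 kJ/mol
Linear interpolation between T = 319.1 (H_out = 3.712) and T = 320.8 (H_out = 5.313) on hF = 5.25 gives T ≈ 320.7 K, at which ψ = 0.17.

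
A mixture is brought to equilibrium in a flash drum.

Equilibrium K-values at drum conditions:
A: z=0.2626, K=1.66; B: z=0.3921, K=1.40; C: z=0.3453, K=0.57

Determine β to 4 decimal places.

β = 0.8251

Rachford–Rice: g(β) = Σ zᵢ(Kᵢ−1)/(1+β(Kᵢ−1)) = 0.
Feasibility: ΣzᵢKᵢ = 1.1817, Σzᵢ/Kᵢ = 1.0441 — both > 1, two phases present.
Newton iteration, β⁰ = 0.54:
  β = 0.5400: g = 0.06337, g' = -0.2129 → β = 0.8377
  β = 0.8377: g = -0.00298, g' = -0.2386 → β = 0.8252
  β = 0.8252: g = -0.00001, g' = -0.2368 → β = 0.8251
Converged at β = 0.8251.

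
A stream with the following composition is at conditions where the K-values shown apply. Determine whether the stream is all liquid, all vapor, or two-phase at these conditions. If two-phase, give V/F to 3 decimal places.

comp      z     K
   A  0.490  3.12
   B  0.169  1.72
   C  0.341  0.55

ΣzᵢKᵢ = 2.007; Σzᵢ/Kᵢ = 0.875.
Since Σzᵢ/Kᵢ < 1 the mixture is above its dew point — single vapor phase.

all vapor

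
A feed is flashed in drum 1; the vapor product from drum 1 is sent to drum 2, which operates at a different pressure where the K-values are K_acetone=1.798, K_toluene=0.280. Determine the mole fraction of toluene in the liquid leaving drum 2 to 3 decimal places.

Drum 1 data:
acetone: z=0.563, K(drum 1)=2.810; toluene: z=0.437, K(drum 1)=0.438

Drum 1:
Iterate (Newton) starting at ψ₁ = 0.33:
  ψ₁ = 0.330: g = 0.3365, g' = -0.931 → ψ₁ = 0.691
  ψ₁ = 0.691: g = 0.0509, g' = -0.733 → ψ₁ = 0.761
  ψ₁ = 0.761: g = -0.0004, g' = -0.748 → ψ₁ = 0.760
Converged at ψ₁ = 0.760.
Drum-1 compositions:
  acetone: x = 0.237, y = 0.666
  toluene: x = 0.763, y = 0.334
Drum-2 feed = drum-1 vapor: z₂ = (0.6658, 0.3342).
Drum 2:
Let ψ₂ = V/F and solve Σ zᵢ(Kᵢ−1)/(1+ψ₂(Kᵢ−1)) = 0.
Check two-phase: ΣzᵢKᵢ = 1.291 > 1 and Σzᵢ/Kᵢ = 1.564 > 1, so g(0) = 0.291 > 0 and g(1) = -0.564 < 0.
Binary case is linear: z₁(K₁−1)(1+ψ₂(K₂−1)) + z₂(K₂−1)(1+ψ₂(K₁−1)) = 0
⇒ ψ₂ = [z₁(K₁−1)+z₂(K₂−1)] / [−(K₁−1)(K₂−1)] = 0.2906/0.5746 = 0.506
  acetone: x = 0.474, y = 0.853
  toluene: x = 0.526, y = 0.147

x_toluene (drum 2) = 0.526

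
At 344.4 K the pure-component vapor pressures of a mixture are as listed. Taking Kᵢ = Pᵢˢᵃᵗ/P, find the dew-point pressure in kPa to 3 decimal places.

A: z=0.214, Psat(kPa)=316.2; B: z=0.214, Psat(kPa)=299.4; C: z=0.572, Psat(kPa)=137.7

Pdew = 180.326 kPa

At the dew point ψ → 1, so Σzᵢ/Kᵢ = 1 with Kᵢ = Pᵢˢᵃᵗ/P ⇒ 1/P = Σzᵢ/Pᵢˢᵃᵗ.
1/P = 0.214/316.2 + 0.214/299.4 + 0.572/137.7 = 0.005546 ⇒ P = 180.326 kPa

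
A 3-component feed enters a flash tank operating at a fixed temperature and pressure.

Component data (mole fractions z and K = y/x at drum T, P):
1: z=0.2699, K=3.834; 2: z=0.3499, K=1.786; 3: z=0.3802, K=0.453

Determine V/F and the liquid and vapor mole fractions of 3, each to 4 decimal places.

V/F = 0.8508, x_3 = 0.7112, y_3 = 0.3222

Material balance + equilibrium reduce to Σ zᵢ(Kᵢ−1)/(1+V/F(Kᵢ−1)) = 0.
Feasibility: ΣzᵢKᵢ = 1.8319, Σzᵢ/Kᵢ = 1.1056 — both > 1, two phases present.
Newton iteration, V/F⁰ = 0.5:
  V/F = 0.5000: g = 0.22763, g' = -0.6980 → V/F = 0.8261
  V/F = 0.8261: g = 0.01624, g' = -0.6523 → V/F = 0.8510
  V/F = 0.8510: g = -0.00012, g' = -0.6620 → V/F = 0.8508
Converged at V/F = 0.8508.
Compositions from xᵢ = zᵢ/(1+V/F(Kᵢ−1)), yᵢ = Kᵢxᵢ:
  1: x = 0.0791, y = 0.3033
  2: x = 0.2097, y = 0.3745
  3: x = 0.7112, y = 0.3222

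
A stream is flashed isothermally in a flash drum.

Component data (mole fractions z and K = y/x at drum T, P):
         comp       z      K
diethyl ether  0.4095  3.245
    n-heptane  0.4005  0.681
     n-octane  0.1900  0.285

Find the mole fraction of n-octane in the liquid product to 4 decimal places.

x_n-octane = 0.3304

Rachford–Rice: g(ψ) = Σ zᵢ(Kᵢ−1)/(1+ψ(Kᵢ−1)) = 0.
Feasibility: ΣzᵢKᵢ = 1.6557, Σzᵢ/Kᵢ = 1.3810 — both > 1, two phases present.
Newton–Raphson from ψ = 0.5:
  ψ = 0.5000: g = 0.06969, g' = -0.7511 → ψ = 0.5928
  ψ = 0.5928: g = 0.00109, g' = -0.7345 → ψ = 0.5943
Converged at ψ = 0.5943.
Compositions from xᵢ = zᵢ/(1+ψ(Kᵢ−1)), yᵢ = Kᵢxᵢ:
  diethyl ether: x = 0.1754, y = 0.5693
  n-heptane: x = 0.4942, y = 0.3365
  n-octane: x = 0.3304, y = 0.0942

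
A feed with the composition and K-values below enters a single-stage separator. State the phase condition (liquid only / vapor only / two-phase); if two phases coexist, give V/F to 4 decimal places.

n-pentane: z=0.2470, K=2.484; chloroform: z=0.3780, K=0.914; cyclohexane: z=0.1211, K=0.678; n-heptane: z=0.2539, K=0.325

ΣzᵢKᵢ = 1.1237; Σzᵢ/Kᵢ = 1.4728.
Both exceed 1, so a two-phase solution exists.
Rachford–Rice: g(ψ) = Σ zᵢ(Kᵢ−1)/(1+ψ(Kᵢ−1)) = 0.
Newton–Raphson from ψ = 0.5:
  ψ = 0.5000: g = -0.12872, g' = -0.4637 → ψ = 0.2224
  ψ = 0.2224: g = -0.00122, g' = -0.4851 → ψ = 0.2199
Converged at ψ = 0.2199.

two-phase, V/F = 0.2199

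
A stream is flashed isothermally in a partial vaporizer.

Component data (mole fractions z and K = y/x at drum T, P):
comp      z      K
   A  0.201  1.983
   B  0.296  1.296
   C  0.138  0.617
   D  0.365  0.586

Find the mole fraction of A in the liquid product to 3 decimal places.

x_A = 0.155

Material balance + equilibrium reduce to Σ zᵢ(Kᵢ−1)/(1+β(Kᵢ−1)) = 0.
Check two-phase: ΣzᵢKᵢ = 1.081 > 1 and Σzᵢ/Kᵢ = 1.176 > 1, so g(0) = 0.081 > 0 and g(1) = -0.176 < 0.
Iterate (Newton) starting at β = 0.37:
  β = 0.370: g = -0.0162, g' = -0.240 → β = 0.303
Converged at β = 0.303.
Compositions from xᵢ = zᵢ/(1+β(Kᵢ−1)), yᵢ = Kᵢxᵢ:
  A: x = 0.155, y = 0.307
  B: x = 0.272, y = 0.352
  C: x = 0.156, y = 0.096
  D: x = 0.417, y = 0.245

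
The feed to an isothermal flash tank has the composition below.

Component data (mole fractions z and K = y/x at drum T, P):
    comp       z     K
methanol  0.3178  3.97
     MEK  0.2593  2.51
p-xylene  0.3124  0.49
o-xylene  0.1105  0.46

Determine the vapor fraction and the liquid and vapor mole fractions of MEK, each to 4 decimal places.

ψ = 0.9173, x_MEK = 0.1087, y_MEK = 0.2729

Rachford–Rice: g(ψ) = Σ zᵢ(Kᵢ−1)/(1+ψ(Kᵢ−1)) = 0.
Check two-phase: ΣzᵢKᵢ = 2.1164 > 1 and Σzᵢ/Kᵢ = 1.0611 > 1, so g(0) = 1.1164 > 0 and g(1) = -0.0611 < 0.
Iterate (Newton) starting at ψ = 0.5:
  ψ = 0.5000: g = 0.30733, g' = -0.8528 → ψ = 0.8604
  ψ = 0.8604: g = 0.04043, g' = -0.7040 → ψ = 0.9178
  ψ = 0.9178: g = -0.00040, g' = -0.7196 → ψ = 0.9173
Converged at ψ = 0.9173.
Compositions from xᵢ = zᵢ/(1+ψ(Kᵢ−1)), yᵢ = Kᵢxᵢ:
  methanol: x = 0.0853, y = 0.3388
  MEK: x = 0.1087, y = 0.2729
  p-xylene: x = 0.5870, y = 0.2876
  o-xylene: x = 0.2190, y = 0.1007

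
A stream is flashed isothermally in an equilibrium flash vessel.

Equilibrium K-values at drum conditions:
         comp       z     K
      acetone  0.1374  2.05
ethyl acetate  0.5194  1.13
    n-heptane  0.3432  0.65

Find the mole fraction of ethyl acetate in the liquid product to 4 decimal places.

x_ethyl acetate = 0.4822

Newton–Raphson from ψ = 0.5:
  ψ = 0.5000: g = 0.01240, g' = -0.1346 → ψ = 0.5921
  ψ = 0.5921: g = 0.00013, g' = -0.1321 → ψ = 0.5931
Converged at ψ = 0.5931.
Compositions from xᵢ = zᵢ/(1+ψ(Kᵢ−1)), yᵢ = Kᵢxᵢ:
  acetone: x = 0.0847, y = 0.1736
  ethyl acetate: x = 0.4822, y = 0.5449
  n-heptane: x = 0.4331, y = 0.2815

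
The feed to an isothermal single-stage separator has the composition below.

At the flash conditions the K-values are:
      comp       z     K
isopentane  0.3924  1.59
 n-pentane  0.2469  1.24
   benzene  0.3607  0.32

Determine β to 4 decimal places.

β = 0.1403

Material balance + equilibrium reduce to Σ zᵢ(Kᵢ−1)/(1+β(Kᵢ−1)) = 0.
g(0) = ΣzᵢKᵢ − 1 = 0.0455 and g(1) = 1 − Σzᵢ/Kᵢ = -0.5731, so a root lies in (0, 1).
Newton–Raphson from β = 0.69:
  β = 0.6900: g = -0.24672, g' = -0.6714 → β = 0.3226
  β = 0.3226: g = -0.06469, g' = -0.3823 → β = 0.1534
  β = 0.1534: g = -0.00437, g' = -0.3360 → β = 0.1403
Converged at β = 0.1403.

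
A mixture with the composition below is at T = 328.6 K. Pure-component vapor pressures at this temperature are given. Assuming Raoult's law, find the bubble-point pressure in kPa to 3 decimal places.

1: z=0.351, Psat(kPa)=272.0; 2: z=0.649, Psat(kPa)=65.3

Pbub = 137.852 kPa

At the bubble point ψ → 0, so ΣzᵢKᵢ = 1 with Kᵢ = Pᵢˢᵃᵗ/P ⇒ P = ΣzᵢPᵢˢᵃᵗ.
P = 0.351·272.0 + 0.649·65.3 = 137.852 kPa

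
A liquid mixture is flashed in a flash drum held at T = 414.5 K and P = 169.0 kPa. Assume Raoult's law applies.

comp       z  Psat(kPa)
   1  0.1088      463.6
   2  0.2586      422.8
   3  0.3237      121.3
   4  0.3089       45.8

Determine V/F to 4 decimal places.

V/F = 0.3059

Raoult's law: Kᵢ = Pᵢˢᵃᵗ/P = Pᵢˢᵃᵗ/169.0.
  K_1 = 463.6/169.0 = 2.743195, K_2 = 422.8/169.0 = 2.501775, K_3 = 121.3/169.0 = 0.717751, K_4 = 45.8/169.0 = 0.271006
Rachford–Rice: g(V/F) = Σ zᵢ(Kᵢ−1)/(1+V/F(Kᵢ−1)) = 0.
Feasibility: ΣzᵢKᵢ = 1.2615, Σzᵢ/Kᵢ = 1.7338 — both > 1, two phases present.
Newton–Raphson from V/F = 0.5:
  V/F = 0.5000: g = -0.13758, g' = -0.7261 → V/F = 0.3105
  V/F = 0.3105: g = -0.00331, g' = -0.7157 → V/F = 0.3059
Converged at V/F = 0.3059.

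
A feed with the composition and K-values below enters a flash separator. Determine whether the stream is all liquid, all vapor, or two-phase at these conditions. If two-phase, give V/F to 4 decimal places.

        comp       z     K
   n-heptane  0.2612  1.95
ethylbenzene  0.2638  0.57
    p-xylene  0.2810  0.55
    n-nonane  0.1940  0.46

ΣzᵢKᵢ = 0.9035; Σzᵢ/Kᵢ = 1.5294.
Since ΣzᵢKᵢ < 1 the mixture is below its bubble point — single liquid phase.

all liquid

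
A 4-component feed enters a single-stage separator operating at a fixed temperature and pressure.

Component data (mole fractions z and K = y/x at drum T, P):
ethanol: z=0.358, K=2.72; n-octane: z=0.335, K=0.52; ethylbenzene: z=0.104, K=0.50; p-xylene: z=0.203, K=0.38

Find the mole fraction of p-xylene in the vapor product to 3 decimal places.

y_p-xylene = 0.095

Iterate (Newton) starting at β = 0.5:
  β = 0.500: g = -0.1323, g' = -0.650 → β = 0.296
  β = 0.296: g = 0.0051, g' = -0.722 → β = 0.303
  β = 0.303: g = 0.0000, g' = -0.717 → β = 0.304
Converged at β = 0.304.
Compositions from xᵢ = zᵢ/(1+β(Kᵢ−1)), yᵢ = Kᵢxᵢ:
  ethanol: x = 0.235, y = 0.640
  n-octane: x = 0.392, y = 0.204
  ethylbenzene: x = 0.123, y = 0.061
  p-xylene: x = 0.250, y = 0.095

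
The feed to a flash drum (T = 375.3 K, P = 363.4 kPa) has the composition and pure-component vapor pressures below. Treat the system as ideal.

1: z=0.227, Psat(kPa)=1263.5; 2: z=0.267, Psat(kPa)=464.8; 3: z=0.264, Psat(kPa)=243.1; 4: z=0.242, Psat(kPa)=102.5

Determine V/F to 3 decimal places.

V/F = 0.408

Raoult's law: Kᵢ = Pᵢˢᵃᵗ/P = Pᵢˢᵃᵗ/363.4.
  K_1 = 1263.5/363.4 = 3.47688, K_2 = 464.8/363.4 = 1.27903, K_3 = 243.1/363.4 = 0.66896, K_4 = 102.5/363.4 = 0.28206
Newton iteration, V/F⁰ = 0.56:
  V/F = 0.560: g = -0.0979, g' = -0.652 → V/F = 0.410
  V/F = 0.410: g = -0.0015, g' = -0.649 → V/F = 0.408
Converged at V/F = 0.408.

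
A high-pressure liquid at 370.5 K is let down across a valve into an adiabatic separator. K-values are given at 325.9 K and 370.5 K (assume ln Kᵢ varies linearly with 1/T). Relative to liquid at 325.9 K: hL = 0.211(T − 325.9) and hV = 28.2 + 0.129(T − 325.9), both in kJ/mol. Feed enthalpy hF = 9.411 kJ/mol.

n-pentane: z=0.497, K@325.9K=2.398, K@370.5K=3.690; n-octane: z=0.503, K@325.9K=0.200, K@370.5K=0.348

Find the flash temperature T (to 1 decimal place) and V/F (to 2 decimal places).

Adiabatic flash: solve Rachford–Rice at each trial T, then check hF = ψ·hV(T) + (1−ψ)·hL(T).
  T = 325.9 K: K = (2.398, 0.200), RR gives ψ = 0.261, H_out = 7.373 kJ/mol
  T = 370.5 K: K = (3.690, 0.348), RR gives ψ = 0.575, H_out = 23.530 kJ/mol
  T = 348.2 K: K = (3.016, 0.269), RR gives ψ = 0.430, H_out = 16.044 kJ/mol
  T = 337.0 K: K = (2.698, 0.233), RR gives ψ = 0.352, H_out = 11.936 kJ/mol
  T = 331.4 K: K = (2.545, 0.216), RR gives ψ = 0.308, H_out = 9.713 kJ/mol
  T = 328.6 K: K = (2.470, 0.208), RR gives ψ = 0.285, H_out = 8.544 kJ/mol
  T = 330.0 K: K = (2.507, 0.212), RR gives ψ = 0.297, H_out = 9.134 kJ/mol
Linear interpolation between T = 330.0 (H_out = 9.134) and T = 331.4 (H_out = 9.713) on hF = 9.411 gives T ≈ 330.7 K, at which ψ = 0.30.

T = 330.7 K, V/F = 0.30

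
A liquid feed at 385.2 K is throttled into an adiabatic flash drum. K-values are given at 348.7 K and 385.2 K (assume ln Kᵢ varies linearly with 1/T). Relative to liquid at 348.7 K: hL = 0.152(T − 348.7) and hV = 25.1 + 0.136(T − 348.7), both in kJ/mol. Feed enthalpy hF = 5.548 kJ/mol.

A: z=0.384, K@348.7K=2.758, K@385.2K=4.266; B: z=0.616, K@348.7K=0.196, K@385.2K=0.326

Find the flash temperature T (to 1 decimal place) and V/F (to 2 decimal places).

T = 355.2 K, V/F = 0.18

Adiabatic flash: solve Rachford–Rice at each trial T, then check hF = ψ·hV(T) + (1−ψ)·hL(T).
  T = 348.7 K: K = (2.758, 0.196), RR gives ψ = 0.127, H_out = 3.193 kJ/mol
  T = 385.2 K: K = (4.266, 0.326), RR gives ψ = 0.381, H_out = 14.892 kJ/mol
  T = 366.9 K: K = (3.465, 0.256), RR gives ψ = 0.266, H_out = 9.369 kJ/mol
  T = 357.8 K: K = (3.101, 0.225), RR gives ψ = 0.202, H_out = 6.425 kJ/mol
  T = 353.2 K: K = (2.925, 0.210), RR gives ψ = 0.166, H_out = 4.837 kJ/mol
  T = 355.5 K: K = (3.012, 0.217), RR gives ψ = 0.184, H_out = 5.641 kJ/mol
Linear interpolation between T = 353.2 (H_out = 4.837) and T = 355.5 (H_out = 5.641) on hF = 5.548 gives T ≈ 355.2 K, at which ψ = 0.18.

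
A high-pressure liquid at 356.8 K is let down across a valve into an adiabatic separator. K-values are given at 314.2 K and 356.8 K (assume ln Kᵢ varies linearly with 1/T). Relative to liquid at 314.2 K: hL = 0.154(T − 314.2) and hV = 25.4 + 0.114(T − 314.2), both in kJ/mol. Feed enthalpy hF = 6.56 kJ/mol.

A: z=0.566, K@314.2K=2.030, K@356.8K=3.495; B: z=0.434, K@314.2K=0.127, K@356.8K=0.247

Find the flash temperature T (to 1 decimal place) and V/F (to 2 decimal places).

T = 315.9 K, V/F = 0.25

Adiabatic flash: solve Rachford–Rice at each trial T, then check hF = ψ·hV(T) + (1−ψ)·hL(T).
  T = 314.2 K: K = (2.030, 0.127), RR gives ψ = 0.227, H_out = 5.765 kJ/mol
  T = 356.8 K: K = (3.495, 0.247), RR gives ψ = 0.578, H_out = 20.250 kJ/mol
  T = 335.5 K: K = (2.710, 0.181), RR gives ψ = 0.437, H_out = 14.012 kJ/mol
  T = 324.9 K: K = (2.358, 0.153), RR gives ψ = 0.348, H_out = 10.347 kJ/mol
  T = 319.5 K: K = (2.189, 0.139), RR gives ψ = 0.293, H_out = 8.187 kJ/mol
  T = 316.9 K: K = (2.110, 0.133), RR gives ψ = 0.262, H_out = 7.044 kJ/mol
  T = 315.5 K: K = (2.068, 0.130), RR gives ψ = 0.244, H_out = 6.393 kJ/mol
Linear interpolation between T = 315.5 (H_out = 6.393) and T = 316.9 (H_out = 7.044) on hF = 6.56 gives T ≈ 315.9 K, at which ψ = 0.25.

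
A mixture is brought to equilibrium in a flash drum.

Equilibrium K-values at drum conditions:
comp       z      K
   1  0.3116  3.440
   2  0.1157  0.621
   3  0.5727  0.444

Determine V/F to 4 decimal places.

Iterate (Newton) starting at V/F = 0.5:
  V/F = 0.5000: g = -0.15265, g' = -0.7413 → V/F = 0.2941
  V/F = 0.2941: g = 0.01264, g' = -0.9029 → V/F = 0.3081
  V/F = 0.3081: g = 0.00014, g' = -0.8837 → V/F = 0.3082
Converged at V/F = 0.3082.

V/F = 0.3082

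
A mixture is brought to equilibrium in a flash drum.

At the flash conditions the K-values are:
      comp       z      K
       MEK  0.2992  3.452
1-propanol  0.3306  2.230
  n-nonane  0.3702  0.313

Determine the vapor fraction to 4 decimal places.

Let ψ = V/F and solve Σ zᵢ(Kᵢ−1)/(1+ψ(Kᵢ−1)) = 0.
g(0) = ΣzᵢKᵢ − 1 = 0.8859 and g(1) = 1 − Σzᵢ/Kᵢ = -0.4177, so a root lies in (0, 1).
Iterate (Newton) starting at ψ = 0.41:
  ψ = 0.4100: g = 0.28211, g' = -1.0070 → ψ = 0.6902
  ψ = 0.6902: g = 0.00880, g' = -1.0263 → ψ = 0.6987
Converged at ψ = 0.6987.

ψ = 0.6987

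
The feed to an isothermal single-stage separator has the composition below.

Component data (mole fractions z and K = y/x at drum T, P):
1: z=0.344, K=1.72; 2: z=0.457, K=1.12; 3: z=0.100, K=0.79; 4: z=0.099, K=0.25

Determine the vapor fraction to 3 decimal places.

ψ = 0.791

Rachford–Rice: g(ψ) = Σ zᵢ(Kᵢ−1)/(1+ψ(Kᵢ−1)) = 0.
g(0) = ΣzᵢKᵢ − 1 = 0.207 and g(1) = 1 − Σzᵢ/Kᵢ = -0.131, so a root lies in (0, 1).
Newton iteration, ψ⁰ = 0.34:
  ψ = 0.340: g = 0.1294, g' = -0.227 → ψ = 0.911
  ψ = 0.911: g = -0.0613, g' = -0.632 → ψ = 0.814
  ψ = 0.814: g = -0.0098, g' = -0.450 → ψ = 0.792
  ψ = 0.792: g = -0.0003, g' = -0.422 → ψ = 0.791
Converged at ψ = 0.791.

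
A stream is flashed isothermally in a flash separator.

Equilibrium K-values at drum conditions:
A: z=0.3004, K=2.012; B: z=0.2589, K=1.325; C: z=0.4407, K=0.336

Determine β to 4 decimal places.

Rachford–Rice: g(β) = Σ zᵢ(Kᵢ−1)/(1+β(Kᵢ−1)) = 0.
Feasibility: ΣzᵢKᵢ = 1.0955, Σzᵢ/Kᵢ = 1.6563 — both > 1, two phases present.
Newton–Raphson from β = 0.5:
  β = 0.5000: g = -0.16382, g' = -0.5913 → β = 0.2230
  β = 0.2230: g = -0.01698, g' = -0.4963 → β = 0.1887
Converged at β = 0.1887.

β = 0.1887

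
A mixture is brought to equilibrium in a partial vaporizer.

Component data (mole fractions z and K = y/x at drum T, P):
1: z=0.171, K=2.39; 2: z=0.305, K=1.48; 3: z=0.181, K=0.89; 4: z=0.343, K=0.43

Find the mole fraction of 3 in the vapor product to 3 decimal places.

y_3 = 0.169

Newton–Raphson from ψ = 0.5:
  ψ = 0.500: g = -0.0362, g' = -0.381 → ψ = 0.405
  ψ = 0.405: g = -0.0004, g' = -0.375 → ψ = 0.404
Converged at ψ = 0.404.
Compositions from xᵢ = zᵢ/(1+ψ(Kᵢ−1)), yᵢ = Kᵢxᵢ:
  1: x = 0.110, y = 0.262
  2: x = 0.255, y = 0.378
  3: x = 0.189, y = 0.169
  4: x = 0.446, y = 0.192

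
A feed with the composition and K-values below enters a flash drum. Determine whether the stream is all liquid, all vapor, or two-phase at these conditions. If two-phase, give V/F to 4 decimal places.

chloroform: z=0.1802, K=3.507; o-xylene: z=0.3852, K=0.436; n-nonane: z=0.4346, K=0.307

all liquid

ΣzᵢKᵢ = 0.9333; Σzᵢ/Kᵢ = 2.3505.
Since ΣzᵢKᵢ < 1 the mixture is below its bubble point — single liquid phase.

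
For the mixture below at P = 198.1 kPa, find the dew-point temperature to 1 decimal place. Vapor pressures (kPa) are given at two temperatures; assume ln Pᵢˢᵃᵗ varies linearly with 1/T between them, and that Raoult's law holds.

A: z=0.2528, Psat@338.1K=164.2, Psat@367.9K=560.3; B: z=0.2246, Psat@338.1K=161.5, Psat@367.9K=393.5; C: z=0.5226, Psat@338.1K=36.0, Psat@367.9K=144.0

Dew-point temperature: Σzᵢ·P/Pᵢˢᵃᵗ(T) = 1. Interpolate ln Pᵢˢᵃᵗ = aᵢ + bᵢ/T.
  T = 338.1 K: ΣzᵢP/Pᵢˢᵃᵗ = 3.4562
  T = 367.9 K: ΣzᵢP/Pᵢˢᵃᵗ = 0.9214
  T = 353.0 K: ΣzᵢP/Pᵢˢᵃᵗ = 1.7305
  T = 360.4 K: ΣzᵢP/Pᵢˢᵃᵗ = 1.2563
  T = 364.1 K: ΣzᵢP/Pᵢˢᵃᵗ = 1.0762
  T = 366.0 K: ΣzᵢP/Pᵢˢᵃᵗ = 0.9953
Interpolating between 364.1 K and 366.0 K gives T ≈ 365.9 K.

T = 365.9 K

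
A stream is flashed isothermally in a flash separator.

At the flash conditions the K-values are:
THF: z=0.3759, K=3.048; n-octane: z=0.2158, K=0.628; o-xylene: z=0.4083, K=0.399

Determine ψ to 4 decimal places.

ψ = 0.4075

Let ψ = V/F and solve Σ zᵢ(Kᵢ−1)/(1+ψ(Kᵢ−1)) = 0.
Feasibility: ΣzᵢKᵢ = 1.4442, Σzᵢ/Kᵢ = 1.4903 — both > 1, two phases present.
Newton iteration, ψ⁰ = 0.5:
  ψ = 0.5000: g = -0.06907, g' = -0.7313 → ψ = 0.4056
  ψ = 0.4056: g = 0.00153, g' = -0.7698 → ψ = 0.4075
Converged at ψ = 0.4075.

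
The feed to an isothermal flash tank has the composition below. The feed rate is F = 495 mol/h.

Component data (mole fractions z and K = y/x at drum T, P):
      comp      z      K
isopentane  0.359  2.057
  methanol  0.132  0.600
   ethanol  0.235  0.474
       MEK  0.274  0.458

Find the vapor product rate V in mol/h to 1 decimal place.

V = 50.2 mol/h

Let ψ = V/F and solve Σ zᵢ(Kᵢ−1)/(1+ψ(Kᵢ−1)) = 0.
g(0) = ΣzᵢKᵢ − 1 = 0.055 and g(1) = 1 − Σzᵢ/Kᵢ = -0.489, so a root lies in (0, 1).
Newton iteration, ψ⁰ = 0.5:
  ψ = 0.500: g = -0.1892, g' = -0.476 → ψ = 0.102
  ψ = 0.102: g = -0.0006, g' = -0.512 → ψ = 0.101
Converged at ψ = 0.101.
Then V = ψ·F = 0.1014·495 = 50.2 mol/h and L = F − V = 444.8 mol/h.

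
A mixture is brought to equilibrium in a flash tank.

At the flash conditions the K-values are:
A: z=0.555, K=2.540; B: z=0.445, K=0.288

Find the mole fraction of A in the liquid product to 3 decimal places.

Rachford–Rice: g(V/F) = Σ zᵢ(Kᵢ−1)/(1+V/F(Kᵢ−1)) = 0.
Feasibility: ΣzᵢKᵢ = 1.538, Σzᵢ/Kᵢ = 1.764 — both > 1, two phases present.
Binary case is linear: z₁(K₁−1)(1+V/F(K₂−1)) + z₂(K₂−1)(1+V/F(K₁−1)) = 0
⇒ V/F = [z₁(K₁−1)+z₂(K₂−1)] / [−(K₁−1)(K₂−1)] = 0.5379/1.0965 = 0.491
Compositions from xᵢ = zᵢ/(1+V/F(Kᵢ−1)), yᵢ = Kᵢxᵢ:
  A: x = 0.316, y = 0.803
  B: x = 0.684, y = 0.197

x_A = 0.316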